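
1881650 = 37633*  50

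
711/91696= 711/91696 = 0.01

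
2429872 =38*63944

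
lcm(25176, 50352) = 50352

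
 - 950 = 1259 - 2209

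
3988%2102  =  1886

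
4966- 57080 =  - 52114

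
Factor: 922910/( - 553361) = - 2^1*5^1* 41^1 * 59^( - 1 )*83^( - 1 )*113^ (-1 )*2251^1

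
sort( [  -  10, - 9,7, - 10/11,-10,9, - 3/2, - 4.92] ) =[ - 10 ,-10,-9, - 4.92, - 3/2,-10/11,7, 9]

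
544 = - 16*(-34)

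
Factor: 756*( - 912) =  - 689472 = - 2^6*3^4*7^1*19^1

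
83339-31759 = 51580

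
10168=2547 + 7621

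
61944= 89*696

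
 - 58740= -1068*55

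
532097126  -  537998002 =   -  5900876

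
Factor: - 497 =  -7^1*71^1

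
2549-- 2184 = 4733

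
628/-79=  -8 + 4/79  =  -7.95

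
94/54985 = 94/54985 =0.00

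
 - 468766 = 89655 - 558421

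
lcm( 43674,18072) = 524088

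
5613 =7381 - 1768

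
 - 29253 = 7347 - 36600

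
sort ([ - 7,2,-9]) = [-9,-7,2 ]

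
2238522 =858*2609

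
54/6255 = 6/695 = 0.01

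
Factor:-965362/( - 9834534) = 28393/289251 = 3^( - 4)*3571^ ( - 1)*28393^1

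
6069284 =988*6143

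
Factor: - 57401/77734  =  -2^(  -  1 )*61^1*941^1* 38867^( - 1)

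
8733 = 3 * 2911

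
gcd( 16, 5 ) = 1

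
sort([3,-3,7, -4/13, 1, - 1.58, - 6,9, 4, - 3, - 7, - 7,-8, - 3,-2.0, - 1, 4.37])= [ - 8,  -  7,- 7, - 6,-3, - 3, - 3, -2.0,  -  1.58, - 1, - 4/13, 1,3 , 4, 4.37,7,9]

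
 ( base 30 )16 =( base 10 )36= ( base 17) 22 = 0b100100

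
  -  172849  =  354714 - 527563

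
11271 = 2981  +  8290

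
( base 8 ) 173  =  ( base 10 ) 123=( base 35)3i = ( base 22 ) 5d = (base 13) 96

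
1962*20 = 39240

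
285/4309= 285/4309= 0.07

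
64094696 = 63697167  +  397529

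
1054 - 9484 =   -  8430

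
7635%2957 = 1721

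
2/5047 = 2/5047=0.00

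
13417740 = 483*27780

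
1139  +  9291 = 10430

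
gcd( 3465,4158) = 693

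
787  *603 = 474561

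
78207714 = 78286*999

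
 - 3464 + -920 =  - 4384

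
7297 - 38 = 7259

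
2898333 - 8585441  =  -5687108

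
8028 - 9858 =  - 1830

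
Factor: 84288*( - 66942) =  - 2^7*3^3*439^1*3719^1 = -  5642407296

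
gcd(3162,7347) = 93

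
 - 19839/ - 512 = 38 + 383/512 =38.75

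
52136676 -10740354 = 41396322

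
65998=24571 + 41427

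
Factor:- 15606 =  - 2^1*3^3*17^2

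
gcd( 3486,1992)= 498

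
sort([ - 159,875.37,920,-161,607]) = [-161 , - 159,607,875.37,920]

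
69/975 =23/325 = 0.07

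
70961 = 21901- - 49060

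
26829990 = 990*27101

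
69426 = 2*34713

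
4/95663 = 4/95663 = 0.00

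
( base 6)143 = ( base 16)3f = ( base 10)63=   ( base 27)29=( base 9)70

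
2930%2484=446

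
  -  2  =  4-6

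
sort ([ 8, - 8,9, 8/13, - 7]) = [ - 8, - 7, 8/13,  8,9] 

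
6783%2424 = 1935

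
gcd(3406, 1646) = 2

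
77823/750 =103+191/250 =103.76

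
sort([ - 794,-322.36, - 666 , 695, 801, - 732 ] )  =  [ - 794,-732, - 666,  -  322.36,  695,801 ] 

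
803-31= 772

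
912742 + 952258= 1865000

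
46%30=16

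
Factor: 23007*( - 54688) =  - 2^5*3^1*1709^1*7669^1  =  -1258206816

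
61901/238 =8843/34 = 260.09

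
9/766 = 9/766 = 0.01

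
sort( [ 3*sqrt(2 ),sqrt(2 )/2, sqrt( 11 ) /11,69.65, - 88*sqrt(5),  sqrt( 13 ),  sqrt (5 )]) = [ - 88*sqrt(5 ),sqrt( 11)/11,sqrt( 2) /2,sqrt( 5 ),sqrt ( 13 ),3*sqrt ( 2),69.65]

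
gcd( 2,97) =1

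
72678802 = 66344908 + 6333894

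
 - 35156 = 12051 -47207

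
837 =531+306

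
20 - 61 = - 41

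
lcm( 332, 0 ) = 0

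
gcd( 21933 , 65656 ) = 1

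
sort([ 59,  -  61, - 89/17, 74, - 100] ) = [ - 100,- 61, - 89/17,  59,74]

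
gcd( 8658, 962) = 962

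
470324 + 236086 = 706410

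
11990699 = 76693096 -64702397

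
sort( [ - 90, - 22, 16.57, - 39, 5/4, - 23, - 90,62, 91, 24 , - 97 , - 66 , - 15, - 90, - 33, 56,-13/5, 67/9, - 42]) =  [ - 97, - 90  , - 90, - 90, - 66,-42, - 39, - 33,- 23, - 22, - 15 , - 13/5, 5/4,67/9,16.57,24,56, 62,91] 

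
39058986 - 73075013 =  - 34016027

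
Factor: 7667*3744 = 2^5*3^2*11^1 *13^1*17^1*41^1 = 28705248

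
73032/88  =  9129/11  =  829.91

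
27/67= 27/67 = 0.40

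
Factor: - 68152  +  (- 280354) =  - 348506 = - 2^1*271^1*643^1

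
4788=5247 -459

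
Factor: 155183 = 7^2*3167^1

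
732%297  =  138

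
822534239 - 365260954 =457273285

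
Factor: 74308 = 2^2*13^1*1429^1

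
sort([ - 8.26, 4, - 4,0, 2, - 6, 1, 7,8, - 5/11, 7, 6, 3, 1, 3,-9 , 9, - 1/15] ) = [ - 9,-8.26,-6, - 4, - 5/11, - 1/15,0,1, 1, 2, 3,3, 4,6,  7, 7, 8, 9 ] 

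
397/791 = 397/791=0.50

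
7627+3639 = 11266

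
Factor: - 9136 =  - 2^4*571^1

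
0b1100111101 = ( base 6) 3501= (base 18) 2a1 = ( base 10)829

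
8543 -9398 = - 855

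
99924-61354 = 38570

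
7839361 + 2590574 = 10429935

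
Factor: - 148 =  - 2^2*37^1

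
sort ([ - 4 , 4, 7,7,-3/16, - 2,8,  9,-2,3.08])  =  [-4, - 2, - 2,  -  3/16,3.08, 4,7, 7,8, 9]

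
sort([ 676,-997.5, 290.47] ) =[ - 997.5, 290.47, 676]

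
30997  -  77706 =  -46709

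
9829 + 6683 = 16512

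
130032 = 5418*24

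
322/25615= 322/25615 = 0.01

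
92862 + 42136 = 134998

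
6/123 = 2/41= 0.05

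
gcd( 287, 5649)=7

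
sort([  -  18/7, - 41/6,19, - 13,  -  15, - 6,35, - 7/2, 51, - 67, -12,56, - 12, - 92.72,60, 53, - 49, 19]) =[- 92.72, - 67,  -  49,  -  15, - 13, - 12,  -  12, - 41/6 ,-6, - 7/2, - 18/7, 19,19 , 35, 51, 53, 56,  60]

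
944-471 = 473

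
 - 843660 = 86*( - 9810)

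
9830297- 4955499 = 4874798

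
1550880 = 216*7180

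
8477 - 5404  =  3073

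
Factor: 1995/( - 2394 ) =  - 2^(-1)*3^ (  -  1)*5^1 = - 5/6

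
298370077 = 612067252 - 313697175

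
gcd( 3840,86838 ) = 6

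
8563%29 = 8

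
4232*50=211600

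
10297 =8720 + 1577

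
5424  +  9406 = 14830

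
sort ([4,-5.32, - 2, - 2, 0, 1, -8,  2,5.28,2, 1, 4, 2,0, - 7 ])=[ - 8, - 7, - 5.32, - 2, - 2, 0,0, 1,1,2, 2,  2, 4,4, 5.28 ]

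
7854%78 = 54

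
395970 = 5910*67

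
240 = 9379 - 9139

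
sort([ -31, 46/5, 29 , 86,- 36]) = [ -36,-31, 46/5, 29,86] 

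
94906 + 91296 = 186202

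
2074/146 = 14+15/73 = 14.21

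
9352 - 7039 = 2313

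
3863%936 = 119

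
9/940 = 9/940 = 0.01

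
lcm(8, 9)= 72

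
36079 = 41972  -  5893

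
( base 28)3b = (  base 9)115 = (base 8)137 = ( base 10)95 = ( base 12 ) 7b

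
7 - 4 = 3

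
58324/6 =9720  +  2/3 = 9720.67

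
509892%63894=62634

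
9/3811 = 9/3811 = 0.00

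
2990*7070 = 21139300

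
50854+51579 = 102433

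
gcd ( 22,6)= 2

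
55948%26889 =2170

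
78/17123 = 78/17123=   0.00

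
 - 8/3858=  - 1 + 1925/1929 = -  0.00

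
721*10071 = 7261191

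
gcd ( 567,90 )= 9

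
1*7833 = 7833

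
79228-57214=22014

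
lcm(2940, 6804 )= 238140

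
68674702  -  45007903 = 23666799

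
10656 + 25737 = 36393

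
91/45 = 2 + 1/45 = 2.02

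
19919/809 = 19919/809 =24.62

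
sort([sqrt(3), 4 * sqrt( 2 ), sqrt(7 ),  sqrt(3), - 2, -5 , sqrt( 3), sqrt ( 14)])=[-5,  -  2,sqrt(3), sqrt(3 ), sqrt(3 ),sqrt(7), sqrt(14), 4*sqrt(2 )] 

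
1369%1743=1369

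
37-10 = 27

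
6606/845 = 7 + 691/845  =  7.82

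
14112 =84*168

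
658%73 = 1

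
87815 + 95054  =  182869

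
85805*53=4547665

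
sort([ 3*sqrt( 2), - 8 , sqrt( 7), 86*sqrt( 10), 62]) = [ - 8,sqrt( 7 ), 3*sqrt(2), 62, 86*sqrt(10) ]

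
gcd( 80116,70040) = 4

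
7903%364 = 259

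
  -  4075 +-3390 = -7465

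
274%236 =38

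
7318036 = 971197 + 6346839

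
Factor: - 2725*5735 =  - 5^3*31^1 * 37^1* 109^1 = -15627875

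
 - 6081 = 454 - 6535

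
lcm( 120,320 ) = 960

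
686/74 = 9 + 10/37 = 9.27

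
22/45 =22/45 = 0.49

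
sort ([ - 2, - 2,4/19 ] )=[-2,-2, 4/19]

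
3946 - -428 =4374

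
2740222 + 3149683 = 5889905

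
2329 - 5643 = -3314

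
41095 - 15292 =25803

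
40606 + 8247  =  48853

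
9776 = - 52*( - 188 )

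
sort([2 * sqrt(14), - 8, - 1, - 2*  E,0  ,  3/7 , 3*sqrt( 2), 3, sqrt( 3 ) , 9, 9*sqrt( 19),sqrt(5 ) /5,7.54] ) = [-8,- 2 * E, -1 , 0, 3/7,sqrt(5)/5, sqrt( 3), 3,3*sqrt(2),  2  *sqrt( 14 ), 7.54,  9, 9 * sqrt(  19)]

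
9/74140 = 9/74140 = 0.00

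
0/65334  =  0=0.00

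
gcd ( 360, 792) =72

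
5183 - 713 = 4470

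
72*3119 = 224568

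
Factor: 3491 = 3491^1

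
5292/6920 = 1323/1730 = 0.76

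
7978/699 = 11  +  289/699 = 11.41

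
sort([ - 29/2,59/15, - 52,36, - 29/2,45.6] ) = [ - 52, - 29/2,  -  29/2, 59/15, 36,45.6]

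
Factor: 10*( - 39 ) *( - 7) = 2^1*3^1 *5^1*7^1*13^1 = 2730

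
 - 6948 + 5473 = - 1475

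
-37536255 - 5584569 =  - 43120824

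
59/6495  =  59/6495 =0.01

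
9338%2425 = 2063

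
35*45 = 1575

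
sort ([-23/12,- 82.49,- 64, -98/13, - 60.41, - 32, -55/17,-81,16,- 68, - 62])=[- 82.49,-81, - 68, - 64,- 62, - 60.41,- 32,  -  98/13, - 55/17,  -  23/12, 16 ] 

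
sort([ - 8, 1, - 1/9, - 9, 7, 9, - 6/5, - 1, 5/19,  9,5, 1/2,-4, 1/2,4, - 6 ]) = [ - 9,-8, - 6, - 4, -6/5, - 1, - 1/9,5/19, 1/2, 1/2, 1, 4,5,7,9, 9 ]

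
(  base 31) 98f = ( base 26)d4k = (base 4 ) 2023100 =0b10001011010000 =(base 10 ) 8912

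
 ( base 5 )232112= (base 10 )8407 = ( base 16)20D7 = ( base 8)20327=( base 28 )ak7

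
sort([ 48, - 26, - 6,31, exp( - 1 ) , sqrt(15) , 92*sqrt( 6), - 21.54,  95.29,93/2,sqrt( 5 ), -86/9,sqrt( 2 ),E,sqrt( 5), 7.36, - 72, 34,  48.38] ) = [-72, - 26, - 21.54,-86/9, -6,exp(- 1),  sqrt(2),  sqrt( 5), sqrt(5), E  ,  sqrt(15 ),  7.36,31, 34,  93/2,  48, 48.38,95.29,92*sqrt( 6 )]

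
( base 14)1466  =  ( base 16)E22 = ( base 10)3618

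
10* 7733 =77330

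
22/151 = 22/151 = 0.15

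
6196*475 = 2943100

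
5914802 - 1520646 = 4394156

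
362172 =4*90543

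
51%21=9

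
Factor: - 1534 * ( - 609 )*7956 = 2^3*3^3*7^1*13^2*17^1*29^1*59^1 =7432542936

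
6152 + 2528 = 8680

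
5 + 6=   11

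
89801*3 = 269403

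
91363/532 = 91363/532=171.73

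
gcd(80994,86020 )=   2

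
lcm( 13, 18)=234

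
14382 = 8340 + 6042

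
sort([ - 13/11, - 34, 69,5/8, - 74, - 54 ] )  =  [ - 74, -54, - 34 , - 13/11, 5/8, 69]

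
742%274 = 194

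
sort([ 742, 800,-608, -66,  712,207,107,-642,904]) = [ - 642,-608, - 66 , 107,207,712, 742, 800,904] 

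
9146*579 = 5295534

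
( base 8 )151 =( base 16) 69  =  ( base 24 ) 49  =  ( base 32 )39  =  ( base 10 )105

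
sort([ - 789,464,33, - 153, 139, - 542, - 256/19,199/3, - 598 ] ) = [ - 789,-598,- 542, - 153, - 256/19,33,  199/3,139, 464 ] 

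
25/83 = 25/83 = 0.30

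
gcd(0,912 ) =912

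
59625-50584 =9041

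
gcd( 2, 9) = 1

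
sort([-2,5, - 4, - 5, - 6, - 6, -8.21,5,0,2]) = [ - 8.21 , - 6 , - 6, - 5, - 4, -2, 0,2,5,5]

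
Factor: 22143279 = 3^1 * 37^1 * 199489^1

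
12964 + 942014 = 954978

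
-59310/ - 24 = 2471  +  1/4  =  2471.25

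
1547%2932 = 1547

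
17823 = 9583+8240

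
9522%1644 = 1302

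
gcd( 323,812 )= 1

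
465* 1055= 490575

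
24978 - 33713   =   - 8735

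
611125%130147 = 90537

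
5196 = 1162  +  4034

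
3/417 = 1/139  =  0.01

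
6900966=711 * 9706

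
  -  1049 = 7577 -8626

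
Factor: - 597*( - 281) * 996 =2^2*3^2 *83^1*199^1*281^1 = 167085972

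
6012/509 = 6012/509= 11.81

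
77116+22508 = 99624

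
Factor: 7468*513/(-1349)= -201636/71=-  2^2 * 3^3*71^( - 1)*1867^1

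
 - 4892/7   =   - 4892/7 = -698.86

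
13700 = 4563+9137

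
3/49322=3/49322 = 0.00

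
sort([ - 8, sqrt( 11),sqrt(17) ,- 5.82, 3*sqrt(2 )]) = [-8,  -  5.82,sqrt( 11 ), sqrt(17),  3*sqrt ( 2)]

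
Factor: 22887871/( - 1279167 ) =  - 3^ (-1 )*61^2*6151^1 * 426389^(-1)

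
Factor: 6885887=643^1*10709^1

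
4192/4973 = 4192/4973= 0.84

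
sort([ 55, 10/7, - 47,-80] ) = [ - 80,-47, 10/7, 55] 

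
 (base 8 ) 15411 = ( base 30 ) 7KL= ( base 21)FEC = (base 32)6o9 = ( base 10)6921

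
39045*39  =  1522755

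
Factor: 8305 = 5^1*11^1*151^1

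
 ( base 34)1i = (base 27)1P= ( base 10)52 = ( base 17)31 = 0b110100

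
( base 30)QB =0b1100010111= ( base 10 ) 791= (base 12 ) 55b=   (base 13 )48b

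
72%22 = 6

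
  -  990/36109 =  - 1 + 35119/36109=- 0.03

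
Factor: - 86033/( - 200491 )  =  227/529 = 23^ ( - 2)  *  227^1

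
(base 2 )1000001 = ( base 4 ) 1001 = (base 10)65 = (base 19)38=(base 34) 1v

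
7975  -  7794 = 181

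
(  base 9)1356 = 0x3ff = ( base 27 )1AO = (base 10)1023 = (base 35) t8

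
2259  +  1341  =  3600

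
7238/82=3619/41 = 88.27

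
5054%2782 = 2272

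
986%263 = 197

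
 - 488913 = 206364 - 695277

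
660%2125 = 660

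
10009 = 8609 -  - 1400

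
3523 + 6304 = 9827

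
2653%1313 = 27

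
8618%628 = 454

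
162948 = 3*54316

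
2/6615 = 2/6615 =0.00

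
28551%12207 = 4137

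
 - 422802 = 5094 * (-83 ) 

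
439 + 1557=1996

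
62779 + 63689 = 126468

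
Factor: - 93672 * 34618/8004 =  - 270228108/667=- 2^2*3^1*19^1* 23^( - 1)* 29^( - 1 )*911^1 * 1301^1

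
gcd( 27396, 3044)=3044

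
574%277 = 20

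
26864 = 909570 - 882706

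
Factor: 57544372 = 2^2*14386093^1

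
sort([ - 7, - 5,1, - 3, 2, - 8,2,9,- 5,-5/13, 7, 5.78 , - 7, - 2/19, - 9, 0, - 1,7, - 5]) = [  -  9, - 8, - 7, -7, - 5,-5, -5, - 3, - 1, - 5/13,  -  2/19,0, 1 , 2,2 , 5.78, 7, 7, 9] 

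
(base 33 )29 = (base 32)2B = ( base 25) 30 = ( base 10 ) 75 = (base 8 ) 113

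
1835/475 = 3 + 82/95 = 3.86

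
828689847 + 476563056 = 1305252903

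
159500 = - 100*( - 1595)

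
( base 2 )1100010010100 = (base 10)6292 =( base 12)3784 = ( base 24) AM4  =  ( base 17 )14d2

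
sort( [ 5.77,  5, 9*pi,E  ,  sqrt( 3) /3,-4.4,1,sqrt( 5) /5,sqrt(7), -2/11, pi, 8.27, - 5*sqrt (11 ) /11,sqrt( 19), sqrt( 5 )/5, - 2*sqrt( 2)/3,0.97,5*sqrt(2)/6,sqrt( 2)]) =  [-4.4, - 5 * sqrt(11) /11 , - 2*sqrt( 2 )/3,  -  2/11,sqrt( 5 )/5 , sqrt( 5 ) /5, sqrt(3)/3,  0.97,1, 5*sqrt (2 ) /6, sqrt (2 ),  sqrt( 7),E, pi, sqrt(19 ), 5,5.77, 8.27,9*pi ] 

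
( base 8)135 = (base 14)69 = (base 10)93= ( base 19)4H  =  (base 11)85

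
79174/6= 13195 + 2/3 = 13195.67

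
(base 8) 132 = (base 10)90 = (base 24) 3I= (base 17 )55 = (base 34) 2m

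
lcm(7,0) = 0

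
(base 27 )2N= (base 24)35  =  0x4d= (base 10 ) 77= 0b1001101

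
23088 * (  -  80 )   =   - 1847040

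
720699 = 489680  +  231019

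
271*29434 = 7976614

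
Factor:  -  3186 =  - 2^1*3^3*59^1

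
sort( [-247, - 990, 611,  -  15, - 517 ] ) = [-990 , - 517, - 247, - 15,  611]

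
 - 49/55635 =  - 49/55635 = - 0.00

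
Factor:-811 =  - 811^1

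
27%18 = 9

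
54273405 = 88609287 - 34335882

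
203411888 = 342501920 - 139090032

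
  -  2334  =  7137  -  9471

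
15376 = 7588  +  7788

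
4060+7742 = 11802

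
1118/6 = 559/3=186.33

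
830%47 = 31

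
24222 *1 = 24222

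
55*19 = 1045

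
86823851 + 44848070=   131671921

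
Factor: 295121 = 421^1* 701^1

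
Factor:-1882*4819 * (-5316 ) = 48212707128 = 2^3*3^1*61^1*79^1 * 443^1*941^1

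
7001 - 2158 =4843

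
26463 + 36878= 63341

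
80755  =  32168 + 48587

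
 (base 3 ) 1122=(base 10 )44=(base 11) 40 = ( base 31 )1D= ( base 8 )54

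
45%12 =9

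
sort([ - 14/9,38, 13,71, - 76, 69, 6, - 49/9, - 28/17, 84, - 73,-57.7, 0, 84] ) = [  -  76,-73, - 57.7 ,  -  49/9,-28/17, - 14/9, 0 , 6, 13,  38, 69,71, 84,84] 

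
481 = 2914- 2433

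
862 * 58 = 49996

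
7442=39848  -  32406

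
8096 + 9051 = 17147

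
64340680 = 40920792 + 23419888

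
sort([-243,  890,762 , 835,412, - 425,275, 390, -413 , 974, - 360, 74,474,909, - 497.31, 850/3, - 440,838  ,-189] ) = [ - 497.31  ,-440, - 425,-413, - 360, - 243, - 189,74,275,850/3, 390,412,474, 762,835 , 838,890, 909,974]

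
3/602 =3/602=0.00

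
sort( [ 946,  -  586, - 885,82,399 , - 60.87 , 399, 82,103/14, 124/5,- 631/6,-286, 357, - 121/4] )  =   [ - 885, - 586, - 286, - 631/6, - 60.87,- 121/4,103/14,124/5,  82 , 82,357,399,399,946]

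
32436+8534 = 40970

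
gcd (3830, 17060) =10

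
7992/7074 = 1 + 17/131 = 1.13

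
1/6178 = 1/6178 =0.00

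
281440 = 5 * 56288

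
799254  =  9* 88806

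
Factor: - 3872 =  - 2^5*11^2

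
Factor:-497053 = -23^1*21611^1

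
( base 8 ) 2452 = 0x52a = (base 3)1210222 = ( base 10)1322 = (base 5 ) 20242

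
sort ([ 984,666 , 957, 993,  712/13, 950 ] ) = [712/13, 666, 950 , 957,  984, 993 ] 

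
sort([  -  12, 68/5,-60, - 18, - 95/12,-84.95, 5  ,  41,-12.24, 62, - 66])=[  -  84.95, - 66, - 60, - 18, - 12.24, - 12,  -  95/12, 5 , 68/5,41, 62 ]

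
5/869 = 5/869  =  0.01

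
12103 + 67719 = 79822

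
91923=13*7071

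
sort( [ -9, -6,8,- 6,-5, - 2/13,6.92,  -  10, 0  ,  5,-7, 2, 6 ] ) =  [  -  10,-9,-7, - 6, - 6, -5, - 2/13, 0, 2, 5,6,6.92,8]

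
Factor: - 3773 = -7^3 * 11^1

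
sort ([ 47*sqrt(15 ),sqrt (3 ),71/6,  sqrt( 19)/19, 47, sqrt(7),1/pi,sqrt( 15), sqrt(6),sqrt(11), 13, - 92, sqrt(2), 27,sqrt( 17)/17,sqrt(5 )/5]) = [ - 92, sqrt(19)/19, sqrt( 17) /17, 1/pi,  sqrt(5) /5,sqrt(2), sqrt(3 ) , sqrt( 6 ), sqrt( 7),sqrt (11),sqrt(15),  71/6, 13,27,47, 47 * sqrt(15)]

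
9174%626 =410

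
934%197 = 146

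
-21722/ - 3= 7240 + 2/3 = 7240.67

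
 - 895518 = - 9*99502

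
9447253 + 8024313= 17471566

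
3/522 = 1/174 = 0.01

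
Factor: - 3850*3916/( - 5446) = 1076900/389=2^2*5^2 * 11^2*89^1 * 389^( - 1)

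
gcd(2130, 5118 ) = 6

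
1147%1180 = 1147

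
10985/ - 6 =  - 10985/6 = - 1830.83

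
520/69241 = 520/69241 = 0.01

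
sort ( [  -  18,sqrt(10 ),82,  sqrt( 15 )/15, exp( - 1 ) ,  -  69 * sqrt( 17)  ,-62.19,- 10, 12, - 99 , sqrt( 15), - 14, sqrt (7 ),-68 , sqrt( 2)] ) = [-69*sqrt( 17 ),- 99, - 68,-62.19, - 18, - 14 , - 10,sqrt(15 ) /15, exp ( - 1 ),sqrt(2),sqrt(7), sqrt(10),sqrt (15) , 12, 82 ] 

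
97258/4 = 24314 + 1/2 = 24314.50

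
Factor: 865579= 11^1 * 13^1*6053^1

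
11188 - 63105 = -51917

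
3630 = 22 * 165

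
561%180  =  21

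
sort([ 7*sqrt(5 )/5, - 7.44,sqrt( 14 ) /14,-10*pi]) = [-10*pi,- 7.44,sqrt(14) /14,7*sqrt( 5) /5]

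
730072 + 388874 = 1118946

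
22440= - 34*( - 660 ) 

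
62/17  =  62/17 = 3.65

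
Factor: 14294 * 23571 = 2^1*3^5*7^1*97^1*1021^1 = 336923874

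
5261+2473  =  7734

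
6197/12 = 6197/12 = 516.42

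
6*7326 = 43956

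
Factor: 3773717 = 131^1 * 28807^1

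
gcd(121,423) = 1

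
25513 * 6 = 153078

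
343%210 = 133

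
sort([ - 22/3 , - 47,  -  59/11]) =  [ - 47, - 22/3 , - 59/11]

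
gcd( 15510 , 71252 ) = 94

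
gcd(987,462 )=21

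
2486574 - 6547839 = -4061265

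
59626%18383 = 4477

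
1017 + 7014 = 8031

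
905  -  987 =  - 82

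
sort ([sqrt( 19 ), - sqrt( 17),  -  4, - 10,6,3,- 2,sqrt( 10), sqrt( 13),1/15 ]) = [ - 10 , - sqrt(17 ), - 4,  -  2,1/15,3,sqrt(10),sqrt(13 ), sqrt(19 ),6]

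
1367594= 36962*37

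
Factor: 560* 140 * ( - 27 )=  - 2^6*3^3* 5^2*7^2 = - 2116800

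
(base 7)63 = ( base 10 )45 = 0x2d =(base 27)1I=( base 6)113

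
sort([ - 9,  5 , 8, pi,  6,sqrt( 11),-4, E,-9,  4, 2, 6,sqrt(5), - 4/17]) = [-9, - 9, -4, - 4/17 , 2, sqrt ( 5), E, pi , sqrt(11 ), 4,5, 6, 6,8]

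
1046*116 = 121336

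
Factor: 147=3^1*7^2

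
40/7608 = 5/951 = 0.01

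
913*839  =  766007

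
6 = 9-3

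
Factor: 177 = 3^1*59^1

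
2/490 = 1/245= 0.00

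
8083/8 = 1010 + 3/8   =  1010.38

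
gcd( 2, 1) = 1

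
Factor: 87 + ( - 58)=29^1  =  29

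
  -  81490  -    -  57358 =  - 24132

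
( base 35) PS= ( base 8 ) 1607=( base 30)103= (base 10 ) 903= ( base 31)T4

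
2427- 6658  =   - 4231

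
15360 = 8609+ 6751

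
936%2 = 0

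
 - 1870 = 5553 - 7423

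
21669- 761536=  - 739867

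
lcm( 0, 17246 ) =0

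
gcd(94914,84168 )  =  18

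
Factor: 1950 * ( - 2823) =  - 2^1*3^2 * 5^2*13^1 * 941^1 = - 5504850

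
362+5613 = 5975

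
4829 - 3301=1528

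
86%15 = 11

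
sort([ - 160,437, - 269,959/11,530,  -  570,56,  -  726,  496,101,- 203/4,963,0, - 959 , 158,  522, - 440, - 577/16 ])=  [ - 959, - 726, - 570, - 440, - 269,-160, - 203/4, - 577/16,0, 56, 959/11,  101, 158,437, 496,522,530,963]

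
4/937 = 4/937 = 0.00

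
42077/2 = 21038 + 1/2=21038.50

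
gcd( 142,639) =71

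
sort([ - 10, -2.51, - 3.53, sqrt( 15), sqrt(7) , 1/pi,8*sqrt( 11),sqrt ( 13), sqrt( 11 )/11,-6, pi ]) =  [ - 10, - 6 , - 3.53, - 2.51, sqrt(11) /11, 1/pi, sqrt( 7 ), pi, sqrt( 13 ), sqrt(15), 8 * sqrt( 11 )] 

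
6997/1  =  6997 = 6997.00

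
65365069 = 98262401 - 32897332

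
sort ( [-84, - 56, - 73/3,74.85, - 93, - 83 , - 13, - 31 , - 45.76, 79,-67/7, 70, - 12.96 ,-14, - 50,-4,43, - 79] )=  [ - 93, - 84, - 83,-79, - 56  , - 50,-45.76, - 31, - 73/3,-14, - 13, - 12.96,-67/7, -4, 43 , 70,74.85,79]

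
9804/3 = 3268 = 3268.00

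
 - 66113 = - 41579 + - 24534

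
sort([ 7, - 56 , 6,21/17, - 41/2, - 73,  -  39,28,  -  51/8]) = [ - 73, - 56, - 39, - 41/2,- 51/8,21/17,6, 7,28]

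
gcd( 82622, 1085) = 1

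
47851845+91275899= 139127744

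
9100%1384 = 796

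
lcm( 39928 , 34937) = 279496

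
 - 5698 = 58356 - 64054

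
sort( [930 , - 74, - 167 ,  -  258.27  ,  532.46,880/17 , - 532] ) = [-532, - 258.27 , -167, -74 , 880/17, 532.46,930 ] 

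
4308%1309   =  381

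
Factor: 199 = 199^1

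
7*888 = 6216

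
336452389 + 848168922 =1184621311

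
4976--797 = 5773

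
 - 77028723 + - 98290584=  - 175319307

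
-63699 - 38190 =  - 101889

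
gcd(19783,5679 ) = 1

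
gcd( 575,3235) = 5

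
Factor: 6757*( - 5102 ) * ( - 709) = 2^1*29^1*233^1*709^1*2551^1  =  24442217726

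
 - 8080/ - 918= 8 + 368/459= 8.80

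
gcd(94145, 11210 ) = 95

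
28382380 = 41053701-12671321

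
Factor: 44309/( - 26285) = -5^(-1 )*7^( - 1) * 59^1=-  59/35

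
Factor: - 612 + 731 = 7^1*17^1 = 119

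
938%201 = 134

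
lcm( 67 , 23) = 1541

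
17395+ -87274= -69879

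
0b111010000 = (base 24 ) J8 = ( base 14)252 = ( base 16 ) 1D0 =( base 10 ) 464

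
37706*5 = 188530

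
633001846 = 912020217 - 279018371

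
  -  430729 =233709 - 664438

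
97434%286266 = 97434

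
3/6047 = 3/6047 = 0.00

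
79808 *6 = 478848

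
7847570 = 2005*3914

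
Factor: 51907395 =3^1*5^1*733^1*4721^1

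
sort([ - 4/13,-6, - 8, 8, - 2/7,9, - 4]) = [-8,-6,-4, - 4/13, -2/7, 8,  9]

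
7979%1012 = 895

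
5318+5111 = 10429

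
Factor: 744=2^3*3^1 * 31^1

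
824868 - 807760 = 17108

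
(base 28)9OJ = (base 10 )7747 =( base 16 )1e43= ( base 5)221442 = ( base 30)8I7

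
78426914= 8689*9026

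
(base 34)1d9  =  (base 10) 1607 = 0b11001000111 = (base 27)25e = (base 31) 1KQ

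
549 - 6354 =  - 5805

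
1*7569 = 7569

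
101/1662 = 101/1662   =  0.06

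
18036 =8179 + 9857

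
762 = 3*254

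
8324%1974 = 428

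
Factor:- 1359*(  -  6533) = 8878347 = 3^2*47^1*139^1*151^1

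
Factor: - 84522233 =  - 84522233^1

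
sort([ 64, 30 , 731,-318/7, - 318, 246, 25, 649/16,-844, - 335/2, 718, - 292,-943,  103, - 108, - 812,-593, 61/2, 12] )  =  [-943, - 844, - 812, - 593, - 318, - 292,  -  335/2, - 108, - 318/7, 12, 25,30, 61/2, 649/16, 64, 103 , 246, 718, 731 ] 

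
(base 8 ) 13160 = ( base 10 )5744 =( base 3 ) 21212202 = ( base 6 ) 42332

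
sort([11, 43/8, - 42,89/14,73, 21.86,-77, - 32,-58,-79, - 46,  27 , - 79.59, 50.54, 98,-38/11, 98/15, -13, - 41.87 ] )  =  [-79.59, - 79 , - 77, - 58, - 46, -42,-41.87,-32, - 13, - 38/11, 43/8, 89/14 , 98/15, 11,21.86, 27, 50.54, 73  ,  98]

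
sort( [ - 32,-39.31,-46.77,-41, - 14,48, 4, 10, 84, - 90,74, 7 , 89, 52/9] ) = [-90,-46.77, - 41,-39.31,-32, - 14,4,52/9, 7, 10,48, 74,84, 89] 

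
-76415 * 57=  - 4355655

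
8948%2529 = 1361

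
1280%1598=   1280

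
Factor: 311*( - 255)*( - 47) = 3^1 * 5^1*17^1  *47^1 * 311^1 = 3727335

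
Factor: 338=2^1*13^2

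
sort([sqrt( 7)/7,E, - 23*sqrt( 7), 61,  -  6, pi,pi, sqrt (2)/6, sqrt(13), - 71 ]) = [ - 71 , - 23 * sqrt ( 7) , - 6, sqrt(2) /6, sqrt( 7 ) /7,E, pi, pi,sqrt(13 ),  61 ]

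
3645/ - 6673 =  - 3645/6673  =  - 0.55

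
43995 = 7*6285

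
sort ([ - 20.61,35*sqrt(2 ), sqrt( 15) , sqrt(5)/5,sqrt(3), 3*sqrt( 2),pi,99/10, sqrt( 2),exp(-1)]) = [ - 20.61,exp( - 1), sqrt( 5) /5,sqrt(2),sqrt( 3 ),pi , sqrt( 15), 3*sqrt(2),99/10, 35 * sqrt( 2 ) ]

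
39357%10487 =7896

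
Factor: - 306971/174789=- 3^( - 2 )*7^1*19421^( - 1)*43853^1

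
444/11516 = 111/2879=0.04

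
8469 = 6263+2206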